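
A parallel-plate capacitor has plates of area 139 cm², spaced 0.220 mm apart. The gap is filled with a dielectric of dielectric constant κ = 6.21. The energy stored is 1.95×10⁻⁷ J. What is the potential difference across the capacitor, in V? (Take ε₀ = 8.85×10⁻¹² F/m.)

V ≈ 10.6 V

A = 139 cm² = 1.39×10⁻² m².
C = κε₀A/d = 6.21 × 8.85×10⁻¹² × 1.39×10⁻² / 2.20×10⁻⁴ = 3.47×10⁻⁹ F.
V = √(2U/C) = √(2 × 1.95×10⁻⁷ / 3.47×10⁻⁹) = 10.6 V.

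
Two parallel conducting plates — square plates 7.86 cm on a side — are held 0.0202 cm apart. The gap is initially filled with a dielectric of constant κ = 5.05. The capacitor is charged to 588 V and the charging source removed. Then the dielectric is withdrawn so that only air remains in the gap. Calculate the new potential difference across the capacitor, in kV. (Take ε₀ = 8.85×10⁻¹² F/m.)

A = (7.86 cm)² = 6.18×10⁻³ m².
Initially C₁ = κε₀A/d = 5.05 × 8.85×10⁻¹² × 6.18×10⁻³ / 2.02×10⁻⁴ = 1.37×10⁻⁹ F.
V₁ = 5.88×10² V.
Isolated ⇒ Q is held fixed. C₂ = 0.198 C₁ and V = Q/C, so V₂/V₁ = C₁/C₂ = 5.05.
V₂ = 5.05 × 5.88×10² = 2.97×10³ V.

V ≈ 2.97 kV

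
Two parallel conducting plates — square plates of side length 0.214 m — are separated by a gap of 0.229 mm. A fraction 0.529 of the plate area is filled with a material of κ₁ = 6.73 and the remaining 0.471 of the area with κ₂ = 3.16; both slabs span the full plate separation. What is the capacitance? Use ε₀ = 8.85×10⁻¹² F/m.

8.94 nF

A = (0.214 m)² = 4.58×10⁻² m².
Side-by-side slabs ⇒ two capacitors in parallel, each spanning the full gap.
C₁ = κ₁ε₀A₁/d = 6.73 × 8.85×10⁻¹² × 2.42×10⁻² / 2.29×10⁻⁴ = 6.30×10⁻⁹ F.
C₂ = κ₂ε₀A₂/d = 3.16 × 8.85×10⁻¹² × 2.16×10⁻² / 2.29×10⁻⁴ = 2.63×10⁻⁹ F.
C = C₁ + C₂ = 8.94×10⁻⁹ F.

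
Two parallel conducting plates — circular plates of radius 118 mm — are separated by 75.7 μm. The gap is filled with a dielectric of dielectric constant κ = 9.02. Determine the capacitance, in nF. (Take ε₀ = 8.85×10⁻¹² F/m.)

A = π(118 mm)² = 4.37×10⁻² m².
C = κε₀A/d = 9.02 × 8.85×10⁻¹² × 4.37×10⁻² / 7.57×10⁻⁵ = 4.61×10⁻⁸ F.

46.1 nF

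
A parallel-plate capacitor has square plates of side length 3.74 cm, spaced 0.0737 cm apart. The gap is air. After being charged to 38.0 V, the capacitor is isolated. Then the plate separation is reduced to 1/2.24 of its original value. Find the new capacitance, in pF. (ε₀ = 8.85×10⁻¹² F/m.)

C ≈ 37.6 pF

A = (3.74 cm)² = 1.40×10⁻³ m².
Initially C₁ = ε₀A/d = 8.85×10⁻¹² × 1.40×10⁻³ / 7.37×10⁻⁴ = 1.68×10⁻¹¹ F.
C = ε₀A/d scales as 1/d, so C₂/C₁ = d₁/d₂ = 2.24.
C₂ = 2.24 × 1.68×10⁻¹¹ = 3.76×10⁻¹¹ F.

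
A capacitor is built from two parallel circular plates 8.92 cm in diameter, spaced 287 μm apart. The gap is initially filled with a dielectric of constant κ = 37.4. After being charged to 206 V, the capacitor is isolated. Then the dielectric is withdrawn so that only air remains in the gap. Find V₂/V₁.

37.4

Isolated ⇒ Q is held fixed.
C₂ = 0.0267 C₁ and V = Q/C, so V₂/V₁ = C₁/C₂ = 37.4.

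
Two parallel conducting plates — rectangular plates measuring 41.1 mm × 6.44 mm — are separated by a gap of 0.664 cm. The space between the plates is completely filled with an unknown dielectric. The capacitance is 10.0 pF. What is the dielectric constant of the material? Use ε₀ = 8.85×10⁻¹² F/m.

A = 41.1 × 6.44 mm² = 2.65×10⁻⁴ m².
κ = Cd/(ε₀A) = 1.00×10⁻¹¹ × 6.64×10⁻³ / (8.85×10⁻¹² × 2.65×10⁻⁴) = 28.3.

κ ≈ 28.3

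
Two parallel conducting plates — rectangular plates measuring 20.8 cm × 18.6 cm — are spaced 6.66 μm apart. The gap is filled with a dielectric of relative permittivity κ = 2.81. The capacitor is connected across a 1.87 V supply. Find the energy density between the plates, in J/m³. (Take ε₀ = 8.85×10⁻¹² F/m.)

0.980 J/m³

E = V/d = 1.87 / 6.66×10⁻⁶ = 2.81×10⁵ V/m.
u = ½κε₀E² = ½ × 2.81 × 8.85×10⁻¹² × (2.81×10⁵)² = 0.980 J/m³.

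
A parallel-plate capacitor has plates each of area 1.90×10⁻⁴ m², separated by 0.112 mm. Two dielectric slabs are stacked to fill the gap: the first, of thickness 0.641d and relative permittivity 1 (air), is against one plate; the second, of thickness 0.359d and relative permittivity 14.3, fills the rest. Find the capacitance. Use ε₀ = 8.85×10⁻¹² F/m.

C ≈ 22.5 pF

Stacked slabs ⇒ two capacitors in series, each with the full plate area.
C₁ = κ₁ε₀A/d₁ = 1.00 × 8.85×10⁻¹² × 1.90×10⁻⁴ / 7.18×10⁻⁵ = 2.34×10⁻¹¹ F.
C₂ = κ₂ε₀A/d₂ = 14.3 × 8.85×10⁻¹² × 1.90×10⁻⁴ / 4.02×10⁻⁵ = 5.98×10⁻¹⁰ F.
C = (1/C₁ + 1/C₂)⁻¹ = 2.25×10⁻¹¹ F.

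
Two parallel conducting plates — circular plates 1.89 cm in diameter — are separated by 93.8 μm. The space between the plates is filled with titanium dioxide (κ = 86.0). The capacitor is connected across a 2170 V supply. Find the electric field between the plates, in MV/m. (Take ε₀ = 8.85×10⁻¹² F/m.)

E = V/d = 2170 / 9.38×10⁻⁵ = 2.31×10⁷ V/m.

23.1 MV/m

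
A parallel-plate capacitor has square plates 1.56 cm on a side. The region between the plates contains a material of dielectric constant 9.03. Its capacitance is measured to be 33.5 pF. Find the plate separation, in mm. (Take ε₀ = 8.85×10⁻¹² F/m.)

A = (1.56 cm)² = 2.43×10⁻⁴ m².
d = κε₀A/C = 9.03 × 8.85×10⁻¹² × 2.43×10⁻⁴ / 3.35×10⁻¹¹ = 5.81×10⁻⁴ m.

0.581 mm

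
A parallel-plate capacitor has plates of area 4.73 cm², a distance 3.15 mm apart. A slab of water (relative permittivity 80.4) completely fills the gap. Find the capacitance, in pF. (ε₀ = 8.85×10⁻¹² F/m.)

107 pF

A = 4.73 cm² = 4.73×10⁻⁴ m².
C = κε₀A/d = 80.4 × 8.85×10⁻¹² × 4.73×10⁻⁴ / 3.15×10⁻³ = 1.07×10⁻¹⁰ F.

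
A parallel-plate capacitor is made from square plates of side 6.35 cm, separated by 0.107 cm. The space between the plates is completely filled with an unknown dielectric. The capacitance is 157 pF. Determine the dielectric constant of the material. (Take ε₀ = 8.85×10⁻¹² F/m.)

A = (6.35 cm)² = 4.03×10⁻³ m².
κ = Cd/(ε₀A) = 1.57×10⁻¹⁰ × 1.07×10⁻³ / (8.85×10⁻¹² × 4.03×10⁻³) = 4.71.

4.71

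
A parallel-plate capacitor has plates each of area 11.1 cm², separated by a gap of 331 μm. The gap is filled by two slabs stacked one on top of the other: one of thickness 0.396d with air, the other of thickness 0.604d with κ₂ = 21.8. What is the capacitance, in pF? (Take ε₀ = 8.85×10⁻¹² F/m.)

A = 11.1 cm² = 1.11×10⁻³ m².
Stacked slabs ⇒ two capacitors in series, each with the full plate area.
C₁ = κ₁ε₀A/d₁ = 1.00 × 8.85×10⁻¹² × 1.11×10⁻³ / 1.31×10⁻⁴ = 7.49×10⁻¹¹ F.
C₂ = κ₂ε₀A/d₂ = 21.8 × 8.85×10⁻¹² × 1.11×10⁻³ / 2.00×10⁻⁴ = 1.07×10⁻⁹ F.
C = (1/C₁ + 1/C₂)⁻¹ = 7.00×10⁻¹¹ F.

70.0 pF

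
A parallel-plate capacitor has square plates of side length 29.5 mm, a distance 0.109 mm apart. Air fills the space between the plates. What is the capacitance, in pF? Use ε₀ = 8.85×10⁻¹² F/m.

70.7 pF

A = (29.5 mm)² = 8.70×10⁻⁴ m².
C = ε₀A/d = 8.85×10⁻¹² × 8.70×10⁻⁴ / 1.09×10⁻⁴ = 7.07×10⁻¹¹ F.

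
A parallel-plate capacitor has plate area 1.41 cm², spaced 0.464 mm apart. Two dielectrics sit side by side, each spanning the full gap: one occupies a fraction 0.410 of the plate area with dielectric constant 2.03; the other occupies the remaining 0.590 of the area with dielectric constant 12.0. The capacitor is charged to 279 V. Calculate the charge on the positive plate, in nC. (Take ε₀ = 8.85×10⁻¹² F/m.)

A = 1.41 cm² = 1.41×10⁻⁴ m².
Side-by-side slabs ⇒ two capacitors in parallel, each spanning the full gap.
C₁ = κ₁ε₀A₁/d = 2.03 × 8.85×10⁻¹² × 5.78×10⁻⁵ / 4.64×10⁻⁴ = 2.24×10⁻¹² F.
C₂ = κ₂ε₀A₂/d = 12.0 × 8.85×10⁻¹² × 8.32×10⁻⁵ / 4.64×10⁻⁴ = 1.90×10⁻¹¹ F.
C = C₁ + C₂ = 2.13×10⁻¹¹ F.
Q = CV = 2.13×10⁻¹¹ × 279 = 5.94×10⁻⁹ C.

Q ≈ 5.94 nC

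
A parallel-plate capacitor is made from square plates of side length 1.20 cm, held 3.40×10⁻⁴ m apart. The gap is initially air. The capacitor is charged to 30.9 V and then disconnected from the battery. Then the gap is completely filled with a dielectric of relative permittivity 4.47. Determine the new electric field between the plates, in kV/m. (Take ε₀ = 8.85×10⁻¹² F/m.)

A = (1.20 cm)² = 1.44×10⁻⁴ m².
Initially C₁ = ε₀A/d = 8.85×10⁻¹² × 1.44×10⁻⁴ / 3.40×10⁻⁴ = 3.75×10⁻¹² F.
E₁ = 9.09×10⁴ V/m.
Isolated ⇒ Q is held fixed. V₂ = Q/C₂ = V₁/4.47; E = V/d, so E₂/E₁ = (V₂/V₁)(d₁/d₂) = 0.224.
E₂ = 0.224 × 9.09×10⁴ = 2.03×10⁴ V/m.

E ≈ 20.3 kV/m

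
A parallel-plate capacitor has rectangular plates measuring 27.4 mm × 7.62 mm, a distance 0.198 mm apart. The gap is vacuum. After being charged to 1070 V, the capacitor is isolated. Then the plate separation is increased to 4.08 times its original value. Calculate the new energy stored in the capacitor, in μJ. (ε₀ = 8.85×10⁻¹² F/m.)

A = 27.4 × 7.62 mm² = 2.09×10⁻⁴ m².
Initially C₁ = ε₀A/d = 8.85×10⁻¹² × 2.09×10⁻⁴ / 1.98×10⁻⁴ = 9.33×10⁻¹² F.
U₁ = 5.34×10⁻⁶ J.
Isolated ⇒ Q is held fixed. C₂ = 0.245 C₁ and U = Q²/(2C), so U₂/U₁ = C₁/C₂ = 4.08.
U₂ = 4.08 × 5.34×10⁻⁶ = 2.18×10⁻⁵ J.

U ≈ 21.8 μJ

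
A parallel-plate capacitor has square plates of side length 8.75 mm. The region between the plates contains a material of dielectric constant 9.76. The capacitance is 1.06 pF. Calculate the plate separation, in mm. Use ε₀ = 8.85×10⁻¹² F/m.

6.24 mm

A = (8.75 mm)² = 7.66×10⁻⁵ m².
d = κε₀A/C = 9.76 × 8.85×10⁻¹² × 7.66×10⁻⁵ / 1.06×10⁻¹² = 6.24×10⁻³ m.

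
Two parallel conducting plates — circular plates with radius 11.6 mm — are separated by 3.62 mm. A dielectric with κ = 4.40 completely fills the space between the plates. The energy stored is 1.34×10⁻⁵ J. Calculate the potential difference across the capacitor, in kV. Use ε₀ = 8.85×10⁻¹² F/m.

A = π(11.6 mm)² = 4.23×10⁻⁴ m².
C = κε₀A/d = 4.40 × 8.85×10⁻¹² × 4.23×10⁻⁴ / 3.62×10⁻³ = 4.55×10⁻¹² F.
V = √(2U/C) = √(2 × 1.34×10⁻⁵ / 4.55×10⁻¹²) = 2.43×10³ V.

2.43 kV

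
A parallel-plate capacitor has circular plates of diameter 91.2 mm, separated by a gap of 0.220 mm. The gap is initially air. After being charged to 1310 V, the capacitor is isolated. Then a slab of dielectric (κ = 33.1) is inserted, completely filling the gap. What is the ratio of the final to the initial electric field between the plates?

E₂/E₁ ≈ 0.0302

Isolated ⇒ Q is held fixed.
V₂ = Q/C₂ = V₁/33.1; E = V/d, so E₂/E₁ = (V₂/V₁)(d₁/d₂) = 0.0302.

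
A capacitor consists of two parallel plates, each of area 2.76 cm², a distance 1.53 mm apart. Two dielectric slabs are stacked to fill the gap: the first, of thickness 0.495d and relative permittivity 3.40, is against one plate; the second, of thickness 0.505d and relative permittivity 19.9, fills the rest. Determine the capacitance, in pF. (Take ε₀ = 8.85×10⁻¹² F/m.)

A = 2.76 cm² = 2.76×10⁻⁴ m².
Stacked slabs ⇒ two capacitors in series, each with the full plate area.
C₁ = κ₁ε₀A/d₁ = 3.40 × 8.85×10⁻¹² × 2.76×10⁻⁴ / 7.57×10⁻⁴ = 1.10×10⁻¹¹ F.
C₂ = κ₂ε₀A/d₂ = 19.9 × 8.85×10⁻¹² × 2.76×10⁻⁴ / 7.73×10⁻⁴ = 6.29×10⁻¹¹ F.
C = (1/C₁ + 1/C₂)⁻¹ = 9.34×10⁻¹² F.

9.34 pF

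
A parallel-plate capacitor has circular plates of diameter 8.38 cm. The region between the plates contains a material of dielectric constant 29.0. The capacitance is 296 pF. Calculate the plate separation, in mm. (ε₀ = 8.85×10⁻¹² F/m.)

4.78 mm

A = π(8.38/2 cm)² = 5.52×10⁻³ m².
d = κε₀A/C = 29.0 × 8.85×10⁻¹² × 5.52×10⁻³ / 2.96×10⁻¹⁰ = 4.78×10⁻³ m.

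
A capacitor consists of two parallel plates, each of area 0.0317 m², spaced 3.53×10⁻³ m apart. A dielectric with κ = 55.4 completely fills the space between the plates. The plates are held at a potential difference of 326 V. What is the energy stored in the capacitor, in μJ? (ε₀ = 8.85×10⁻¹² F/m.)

234 μJ

C = κε₀A/d = 55.4 × 8.85×10⁻¹² × 3.17×10⁻² / 3.53×10⁻³ = 4.40×10⁻⁹ F.
U = ½CV² = ½ × 4.40×10⁻⁹ × (326)² = 2.34×10⁻⁴ J.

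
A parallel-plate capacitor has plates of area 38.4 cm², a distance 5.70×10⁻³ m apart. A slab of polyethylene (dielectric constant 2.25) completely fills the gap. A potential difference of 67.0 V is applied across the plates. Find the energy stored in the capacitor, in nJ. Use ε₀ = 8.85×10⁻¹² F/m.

A = 38.4 cm² = 3.84×10⁻³ m².
C = κε₀A/d = 2.25 × 8.85×10⁻¹² × 3.84×10⁻³ / 5.70×10⁻³ = 1.34×10⁻¹¹ F.
U = ½CV² = ½ × 1.34×10⁻¹¹ × (67.0)² = 3.01×10⁻⁸ J.

U ≈ 30.1 nJ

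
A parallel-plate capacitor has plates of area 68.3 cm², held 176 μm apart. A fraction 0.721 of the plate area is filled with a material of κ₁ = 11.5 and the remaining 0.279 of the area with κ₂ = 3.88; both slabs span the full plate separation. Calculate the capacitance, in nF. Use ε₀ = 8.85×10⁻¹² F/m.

A = 68.3 cm² = 6.83×10⁻³ m².
Side-by-side slabs ⇒ two capacitors in parallel, each spanning the full gap.
C₁ = κ₁ε₀A₁/d = 11.5 × 8.85×10⁻¹² × 4.92×10⁻³ / 1.76×10⁻⁴ = 2.85×10⁻⁹ F.
C₂ = κ₂ε₀A₂/d = 3.88 × 8.85×10⁻¹² × 1.91×10⁻³ / 1.76×10⁻⁴ = 3.72×10⁻¹⁰ F.
C = C₁ + C₂ = 3.22×10⁻⁹ F.

3.22 nF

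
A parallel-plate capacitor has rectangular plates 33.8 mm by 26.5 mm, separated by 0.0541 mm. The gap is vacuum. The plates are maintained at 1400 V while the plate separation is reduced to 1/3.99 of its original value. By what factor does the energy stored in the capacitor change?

Battery connected ⇒ V is held fixed.
C₂ = 3.99 C₁ and U = ½CV², so U₂/U₁ = C₂/C₁ = 3.99.

U₂/U₁ ≈ 3.99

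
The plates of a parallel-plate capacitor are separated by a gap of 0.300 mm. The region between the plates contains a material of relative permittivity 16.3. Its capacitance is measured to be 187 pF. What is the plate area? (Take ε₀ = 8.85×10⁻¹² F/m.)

A = Cd/(κε₀) = 1.87×10⁻¹⁰ × 3.00×10⁻⁴ / (16.3 × 8.85×10⁻¹²) = 3.89×10⁻⁴ m².

A ≈ 3.89 cm²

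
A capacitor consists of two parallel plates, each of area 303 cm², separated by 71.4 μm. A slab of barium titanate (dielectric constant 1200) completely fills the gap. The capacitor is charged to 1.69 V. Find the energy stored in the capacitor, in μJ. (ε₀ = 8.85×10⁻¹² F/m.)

6.44 μJ

A = 303 cm² = 3.03×10⁻² m².
C = κε₀A/d = 1200 × 8.85×10⁻¹² × 3.03×10⁻² / 7.14×10⁻⁵ = 4.51×10⁻⁶ F.
U = ½CV² = ½ × 4.51×10⁻⁶ × (1.69)² = 6.44×10⁻⁶ J.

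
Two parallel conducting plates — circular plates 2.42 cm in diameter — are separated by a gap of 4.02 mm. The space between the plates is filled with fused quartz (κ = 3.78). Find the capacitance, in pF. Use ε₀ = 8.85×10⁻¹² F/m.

A = π(2.42/2 cm)² = 4.60×10⁻⁴ m².
C = κε₀A/d = 3.78 × 8.85×10⁻¹² × 4.60×10⁻⁴ / 4.02×10⁻³ = 3.83×10⁻¹² F.

C ≈ 3.83 pF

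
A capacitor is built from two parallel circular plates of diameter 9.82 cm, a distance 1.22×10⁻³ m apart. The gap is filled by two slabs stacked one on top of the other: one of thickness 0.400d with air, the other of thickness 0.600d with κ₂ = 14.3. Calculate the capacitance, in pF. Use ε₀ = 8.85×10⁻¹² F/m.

A = π(9.82/2 cm)² = 7.57×10⁻³ m².
Stacked slabs ⇒ two capacitors in series, each with the full plate area.
C₁ = κ₁ε₀A/d₁ = 1.00 × 8.85×10⁻¹² × 7.57×10⁻³ / 4.88×10⁻⁴ = 1.37×10⁻¹⁰ F.
C₂ = κ₂ε₀A/d₂ = 14.3 × 8.85×10⁻¹² × 7.57×10⁻³ / 7.32×10⁻⁴ = 1.31×10⁻⁹ F.
C = (1/C₁ + 1/C₂)⁻¹ = 1.24×10⁻¹⁰ F.

C ≈ 124 pF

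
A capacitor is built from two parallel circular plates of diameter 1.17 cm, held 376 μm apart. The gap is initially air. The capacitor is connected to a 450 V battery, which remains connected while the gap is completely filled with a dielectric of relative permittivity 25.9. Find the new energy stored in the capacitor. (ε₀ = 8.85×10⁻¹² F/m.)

A = π(1.17/2 cm)² = 1.08×10⁻⁴ m².
Initially C₁ = ε₀A/d = 8.85×10⁻¹² × 1.08×10⁻⁴ / 3.76×10⁻⁴ = 2.53×10⁻¹² F.
U₁ = 2.56×10⁻⁷ J.
Battery connected ⇒ V is held fixed. C₂ = 25.9 C₁ and U = ½CV², so U₂/U₁ = C₂/C₁ = 25.9.
U₂ = 25.9 × 2.56×10⁻⁷ = 6.64×10⁻⁶ J.

6.64 μJ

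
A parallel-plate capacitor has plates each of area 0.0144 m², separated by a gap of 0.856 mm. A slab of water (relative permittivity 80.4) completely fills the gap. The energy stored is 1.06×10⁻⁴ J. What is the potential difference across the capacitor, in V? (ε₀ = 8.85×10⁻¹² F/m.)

C = κε₀A/d = 80.4 × 8.85×10⁻¹² × 1.44×10⁻² / 8.56×10⁻⁴ = 1.20×10⁻⁸ F.
V = √(2U/C) = √(2 × 1.06×10⁻⁴ / 1.20×10⁻⁸) = 1.33×10² V.

133 V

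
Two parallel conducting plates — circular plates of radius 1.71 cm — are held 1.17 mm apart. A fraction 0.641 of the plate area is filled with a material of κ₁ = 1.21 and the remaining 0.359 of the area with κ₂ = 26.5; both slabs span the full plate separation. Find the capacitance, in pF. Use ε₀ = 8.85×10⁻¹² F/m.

A = π(1.71 cm)² = 9.19×10⁻⁴ m².
Side-by-side slabs ⇒ two capacitors in parallel, each spanning the full gap.
C₁ = κ₁ε₀A₁/d = 1.21 × 8.85×10⁻¹² × 5.89×10⁻⁴ / 1.17×10⁻³ = 5.39×10⁻¹² F.
C₂ = κ₂ε₀A₂/d = 26.5 × 8.85×10⁻¹² × 3.30×10⁻⁴ / 1.17×10⁻³ = 6.61×10⁻¹¹ F.
C = C₁ + C₂ = 7.15×10⁻¹¹ F.

71.5 pF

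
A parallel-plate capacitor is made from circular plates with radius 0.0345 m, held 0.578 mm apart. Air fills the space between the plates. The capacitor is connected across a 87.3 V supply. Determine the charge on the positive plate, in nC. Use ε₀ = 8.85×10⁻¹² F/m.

5.00 nC

A = π(0.0345 m)² = 3.74×10⁻³ m².
C = ε₀A/d = 8.85×10⁻¹² × 3.74×10⁻³ / 5.78×10⁻⁴ = 5.73×10⁻¹¹ F.
Q = CV = 5.73×10⁻¹¹ × 87.3 = 5.00×10⁻⁹ C.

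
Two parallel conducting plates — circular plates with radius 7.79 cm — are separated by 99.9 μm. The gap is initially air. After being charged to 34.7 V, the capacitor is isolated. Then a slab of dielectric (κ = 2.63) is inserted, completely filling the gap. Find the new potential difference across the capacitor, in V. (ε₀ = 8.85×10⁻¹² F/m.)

V ≈ 13.2 V

A = π(7.79 cm)² = 1.91×10⁻² m².
Initially C₁ = ε₀A/d = 8.85×10⁻¹² × 1.91×10⁻² / 9.99×10⁻⁵ = 1.69×10⁻⁹ F.
V₁ = 34.7 V.
Isolated ⇒ Q is held fixed. C₂ = 2.63 C₁ and V = Q/C, so V₂/V₁ = C₁/C₂ = 0.380.
V₂ = 0.380 × 34.7 = 13.2 V.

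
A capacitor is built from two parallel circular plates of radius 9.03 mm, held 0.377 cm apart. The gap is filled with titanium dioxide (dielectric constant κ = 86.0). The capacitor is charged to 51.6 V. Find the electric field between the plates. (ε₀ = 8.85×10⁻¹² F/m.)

E = V/d = 51.6 / 3.77×10⁻³ = 1.37×10⁴ V/m.

13.7 V/mm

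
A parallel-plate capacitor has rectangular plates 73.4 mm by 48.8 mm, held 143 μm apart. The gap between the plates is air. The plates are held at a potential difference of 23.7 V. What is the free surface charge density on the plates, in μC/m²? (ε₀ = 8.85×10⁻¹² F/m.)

A = 73.4 × 48.8 mm² = 3.58×10⁻³ m².
C = ε₀A/d = 8.85×10⁻¹² × 3.58×10⁻³ / 1.43×10⁻⁴ = 2.22×10⁻¹⁰ F.
σ = Q/A = CV/A = 2.22×10⁻¹⁰ × 23.7 / 3.58×10⁻³ = 1.47×10⁻⁶ C/m².

σ ≈ 1.47 μC/m²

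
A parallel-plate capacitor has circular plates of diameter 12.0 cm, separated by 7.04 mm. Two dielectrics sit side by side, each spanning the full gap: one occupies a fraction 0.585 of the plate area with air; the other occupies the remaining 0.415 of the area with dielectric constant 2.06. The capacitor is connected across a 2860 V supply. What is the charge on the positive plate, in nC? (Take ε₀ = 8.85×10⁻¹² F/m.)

A = π(12.0/2 cm)² = 1.13×10⁻² m².
Side-by-side slabs ⇒ two capacitors in parallel, each spanning the full gap.
C₁ = κ₁ε₀A₁/d = 1.00 × 8.85×10⁻¹² × 6.62×10⁻³ / 7.04×10⁻³ = 8.32×10⁻¹² F.
C₂ = κ₂ε₀A₂/d = 2.06 × 8.85×10⁻¹² × 4.69×10⁻³ / 7.04×10⁻³ = 1.22×10⁻¹¹ F.
C = C₁ + C₂ = 2.05×10⁻¹¹ F.
Q = CV = 2.05×10⁻¹¹ × 2860 = 5.85×10⁻⁸ C.

58.5 nC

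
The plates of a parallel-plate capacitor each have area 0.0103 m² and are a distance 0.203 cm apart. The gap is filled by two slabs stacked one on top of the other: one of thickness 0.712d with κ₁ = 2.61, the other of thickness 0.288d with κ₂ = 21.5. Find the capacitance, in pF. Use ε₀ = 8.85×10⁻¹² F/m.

157 pF

Stacked slabs ⇒ two capacitors in series, each with the full plate area.
C₁ = κ₁ε₀A/d₁ = 2.61 × 8.85×10⁻¹² × 1.03×10⁻² / 1.45×10⁻³ = 1.65×10⁻¹⁰ F.
C₂ = κ₂ε₀A/d₂ = 21.5 × 8.85×10⁻¹² × 1.03×10⁻² / 5.85×10⁻⁴ = 3.35×10⁻⁹ F.
C = (1/C₁ + 1/C₂)⁻¹ = 1.57×10⁻¹⁰ F.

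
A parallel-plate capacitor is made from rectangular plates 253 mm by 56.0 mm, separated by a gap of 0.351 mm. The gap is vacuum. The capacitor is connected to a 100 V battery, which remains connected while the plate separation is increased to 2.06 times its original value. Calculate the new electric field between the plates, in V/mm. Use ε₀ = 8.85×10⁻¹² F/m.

A = 253 × 56.0 mm² = 1.42×10⁻² m².
Initially C₁ = ε₀A/d = 8.85×10⁻¹² × 1.42×10⁻² / 3.51×10⁻⁴ = 3.57×10⁻¹⁰ F.
E₁ = 2.85×10⁵ V/m.
Battery connected ⇒ V is held fixed. E = V/d, so E₂/E₁ = d₁/d₂ = 0.485.
E₂ = 0.485 × 2.85×10⁵ = 1.38×10⁵ V/m.

E ≈ 138 V/mm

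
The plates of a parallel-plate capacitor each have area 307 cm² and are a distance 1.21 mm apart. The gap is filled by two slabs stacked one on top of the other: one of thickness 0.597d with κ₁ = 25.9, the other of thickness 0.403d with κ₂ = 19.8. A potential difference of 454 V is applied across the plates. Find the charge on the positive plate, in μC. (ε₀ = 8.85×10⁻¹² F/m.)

Q ≈ 2.35 μC

A = 307 cm² = 3.07×10⁻² m².
Stacked slabs ⇒ two capacitors in series, each with the full plate area.
C₁ = κ₁ε₀A/d₁ = 25.9 × 8.85×10⁻¹² × 3.07×10⁻² / 7.22×10⁻⁴ = 9.74×10⁻⁹ F.
C₂ = κ₂ε₀A/d₂ = 19.8 × 8.85×10⁻¹² × 3.07×10⁻² / 4.88×10⁻⁴ = 1.10×10⁻⁸ F.
C = (1/C₁ + 1/C₂)⁻¹ = 5.17×10⁻⁹ F.
Q = CV = 5.17×10⁻⁹ × 454 = 2.35×10⁻⁶ C.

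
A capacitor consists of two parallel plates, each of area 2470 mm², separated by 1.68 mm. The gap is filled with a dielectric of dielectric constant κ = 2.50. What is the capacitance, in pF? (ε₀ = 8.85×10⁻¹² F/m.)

A = 2470 mm² = 2.47×10⁻³ m².
C = κε₀A/d = 2.50 × 8.85×10⁻¹² × 2.47×10⁻³ / 1.68×10⁻³ = 3.25×10⁻¹¹ F.

C ≈ 32.5 pF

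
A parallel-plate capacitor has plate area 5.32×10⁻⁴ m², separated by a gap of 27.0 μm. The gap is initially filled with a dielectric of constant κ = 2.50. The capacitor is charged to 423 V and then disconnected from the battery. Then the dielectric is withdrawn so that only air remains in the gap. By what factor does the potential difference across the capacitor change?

Isolated ⇒ Q is held fixed.
C₂ = 0.400 C₁ and V = Q/C, so V₂/V₁ = C₁/C₂ = 2.50.

2.50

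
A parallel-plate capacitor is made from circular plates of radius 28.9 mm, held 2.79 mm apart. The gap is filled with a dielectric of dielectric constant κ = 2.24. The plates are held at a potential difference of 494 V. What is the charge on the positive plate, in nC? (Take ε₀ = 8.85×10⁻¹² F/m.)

A = π(28.9 mm)² = 2.62×10⁻³ m².
C = κε₀A/d = 2.24 × 8.85×10⁻¹² × 2.62×10⁻³ / 2.79×10⁻³ = 1.86×10⁻¹¹ F.
Q = CV = 1.86×10⁻¹¹ × 494 = 9.21×10⁻⁹ C.

9.21 nC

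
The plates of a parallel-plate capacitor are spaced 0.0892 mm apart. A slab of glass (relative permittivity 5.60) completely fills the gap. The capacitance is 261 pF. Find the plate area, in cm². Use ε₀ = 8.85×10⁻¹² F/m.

A ≈ 4.70 cm²

A = Cd/(κε₀) = 2.61×10⁻¹⁰ × 8.92×10⁻⁵ / (5.60 × 8.85×10⁻¹²) = 4.70×10⁻⁴ m².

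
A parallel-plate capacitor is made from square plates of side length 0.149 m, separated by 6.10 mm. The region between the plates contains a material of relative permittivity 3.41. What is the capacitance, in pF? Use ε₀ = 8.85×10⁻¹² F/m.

C ≈ 110 pF

A = (0.149 m)² = 2.22×10⁻² m².
C = κε₀A/d = 3.41 × 8.85×10⁻¹² × 2.22×10⁻² / 6.10×10⁻³ = 1.10×10⁻¹⁰ F.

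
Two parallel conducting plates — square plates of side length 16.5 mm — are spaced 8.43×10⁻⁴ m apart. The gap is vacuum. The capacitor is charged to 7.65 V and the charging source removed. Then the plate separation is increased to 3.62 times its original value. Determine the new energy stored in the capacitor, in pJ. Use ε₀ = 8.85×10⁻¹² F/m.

U ≈ 303 pJ

A = (16.5 mm)² = 2.72×10⁻⁴ m².
Initially C₁ = ε₀A/d = 8.85×10⁻¹² × 2.72×10⁻⁴ / 8.43×10⁻⁴ = 2.86×10⁻¹² F.
U₁ = 8.36×10⁻¹¹ J.
Isolated ⇒ Q is held fixed. C₂ = 0.276 C₁ and U = Q²/(2C), so U₂/U₁ = C₁/C₂ = 3.62.
U₂ = 3.62 × 8.36×10⁻¹¹ = 3.03×10⁻¹⁰ J.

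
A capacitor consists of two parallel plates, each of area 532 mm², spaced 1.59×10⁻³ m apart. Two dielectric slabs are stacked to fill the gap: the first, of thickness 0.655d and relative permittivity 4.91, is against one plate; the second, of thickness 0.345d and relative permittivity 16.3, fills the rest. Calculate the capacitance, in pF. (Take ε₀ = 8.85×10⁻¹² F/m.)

19.2 pF

A = 532 mm² = 5.32×10⁻⁴ m².
Stacked slabs ⇒ two capacitors in series, each with the full plate area.
C₁ = κ₁ε₀A/d₁ = 4.91 × 8.85×10⁻¹² × 5.32×10⁻⁴ / 1.04×10⁻³ = 2.22×10⁻¹¹ F.
C₂ = κ₂ε₀A/d₂ = 16.3 × 8.85×10⁻¹² × 5.32×10⁻⁴ / 5.49×10⁻⁴ = 1.40×10⁻¹⁰ F.
C = (1/C₁ + 1/C₂)⁻¹ = 1.92×10⁻¹¹ F.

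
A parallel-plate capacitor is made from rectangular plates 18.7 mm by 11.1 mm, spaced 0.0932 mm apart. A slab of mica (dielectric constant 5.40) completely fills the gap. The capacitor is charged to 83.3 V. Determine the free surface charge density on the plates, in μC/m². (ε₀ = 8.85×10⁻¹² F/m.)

A = 18.7 × 11.1 mm² = 2.08×10⁻⁴ m².
C = κε₀A/d = 5.40 × 8.85×10⁻¹² × 2.08×10⁻⁴ / 9.32×10⁻⁵ = 1.06×10⁻¹⁰ F.
σ = Q/A = CV/A = 1.06×10⁻¹⁰ × 83.3 / 2.08×10⁻⁴ = 4.27×10⁻⁵ C/m².

42.7 μC/m²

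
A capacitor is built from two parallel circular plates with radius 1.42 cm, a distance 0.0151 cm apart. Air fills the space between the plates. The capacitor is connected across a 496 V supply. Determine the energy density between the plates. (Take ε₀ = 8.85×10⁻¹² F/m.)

u ≈ 47.7 J/m³

E = V/d = 496 / 1.51×10⁻⁴ = 3.28×10⁶ V/m.
u = ½ε₀E² = ½ × 8.85×10⁻¹² × (3.28×10⁶)² = 47.7 J/m³.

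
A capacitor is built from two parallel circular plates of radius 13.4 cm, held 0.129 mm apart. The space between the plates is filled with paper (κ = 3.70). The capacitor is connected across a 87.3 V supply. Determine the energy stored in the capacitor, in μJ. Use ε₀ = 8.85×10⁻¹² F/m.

A = π(13.4 cm)² = 5.64×10⁻² m².
C = κε₀A/d = 3.70 × 8.85×10⁻¹² × 5.64×10⁻² / 1.29×10⁻⁴ = 1.43×10⁻⁸ F.
U = ½CV² = ½ × 1.43×10⁻⁸ × (87.3)² = 5.46×10⁻⁵ J.

U ≈ 54.6 μJ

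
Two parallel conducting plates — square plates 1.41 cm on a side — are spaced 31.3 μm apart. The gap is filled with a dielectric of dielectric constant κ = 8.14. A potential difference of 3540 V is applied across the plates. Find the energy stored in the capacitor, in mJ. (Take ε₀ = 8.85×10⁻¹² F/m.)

A = (1.41 cm)² = 1.99×10⁻⁴ m².
C = κε₀A/d = 8.14 × 8.85×10⁻¹² × 1.99×10⁻⁴ / 3.13×10⁻⁵ = 4.58×10⁻¹⁰ F.
U = ½CV² = ½ × 4.58×10⁻¹⁰ × (3540)² = 2.87×10⁻³ J.

2.87 mJ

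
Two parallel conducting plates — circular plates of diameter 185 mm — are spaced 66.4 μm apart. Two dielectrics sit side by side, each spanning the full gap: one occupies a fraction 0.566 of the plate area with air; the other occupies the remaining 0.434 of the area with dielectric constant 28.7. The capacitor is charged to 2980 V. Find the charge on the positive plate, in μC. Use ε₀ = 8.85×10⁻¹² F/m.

Q ≈ 139 μC

A = π(185/2 mm)² = 2.69×10⁻² m².
Side-by-side slabs ⇒ two capacitors in parallel, each spanning the full gap.
C₁ = κ₁ε₀A₁/d = 1.00 × 8.85×10⁻¹² × 1.52×10⁻² / 6.64×10⁻⁵ = 2.03×10⁻⁹ F.
C₂ = κ₂ε₀A₂/d = 28.7 × 8.85×10⁻¹² × 1.17×10⁻² / 6.64×10⁻⁵ = 4.46×10⁻⁸ F.
C = C₁ + C₂ = 4.67×10⁻⁸ F.
Q = CV = 4.67×10⁻⁸ × 2980 = 1.39×10⁻⁴ C.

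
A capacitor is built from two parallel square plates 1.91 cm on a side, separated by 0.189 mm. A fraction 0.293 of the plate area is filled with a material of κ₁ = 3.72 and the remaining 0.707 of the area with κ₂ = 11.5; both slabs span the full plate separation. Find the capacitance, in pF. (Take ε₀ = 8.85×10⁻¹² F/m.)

A = (1.91 cm)² = 3.65×10⁻⁴ m².
Side-by-side slabs ⇒ two capacitors in parallel, each spanning the full gap.
C₁ = κ₁ε₀A₁/d = 3.72 × 8.85×10⁻¹² × 1.07×10⁻⁴ / 1.89×10⁻⁴ = 1.86×10⁻¹¹ F.
C₂ = κ₂ε₀A₂/d = 11.5 × 8.85×10⁻¹² × 2.58×10⁻⁴ / 1.89×10⁻⁴ = 1.39×10⁻¹⁰ F.
C = C₁ + C₂ = 1.58×10⁻¹⁰ F.

C ≈ 158 pF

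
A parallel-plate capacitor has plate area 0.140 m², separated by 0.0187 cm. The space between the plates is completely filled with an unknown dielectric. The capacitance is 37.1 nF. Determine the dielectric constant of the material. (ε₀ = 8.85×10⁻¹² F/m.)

κ = Cd/(ε₀A) = 3.71×10⁻⁸ × 1.87×10⁻⁴ / (8.85×10⁻¹² × 0.140) = 5.60.

5.60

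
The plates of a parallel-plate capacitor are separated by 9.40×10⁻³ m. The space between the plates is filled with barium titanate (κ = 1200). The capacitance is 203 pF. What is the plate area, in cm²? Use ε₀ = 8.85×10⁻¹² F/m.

A = Cd/(κε₀) = 2.03×10⁻¹⁰ × 9.40×10⁻³ / (1200 × 8.85×10⁻¹²) = 1.80×10⁻⁴ m².

A ≈ 1.80 cm²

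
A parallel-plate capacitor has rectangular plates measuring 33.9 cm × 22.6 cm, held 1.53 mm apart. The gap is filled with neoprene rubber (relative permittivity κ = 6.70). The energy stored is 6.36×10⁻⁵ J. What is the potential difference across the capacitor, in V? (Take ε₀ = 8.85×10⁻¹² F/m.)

207 V

A = 33.9 × 22.6 cm² = 7.66×10⁻² m².
C = κε₀A/d = 6.70 × 8.85×10⁻¹² × 7.66×10⁻² / 1.53×10⁻³ = 2.97×10⁻⁹ F.
V = √(2U/C) = √(2 × 6.36×10⁻⁵ / 2.97×10⁻⁹) = 2.07×10² V.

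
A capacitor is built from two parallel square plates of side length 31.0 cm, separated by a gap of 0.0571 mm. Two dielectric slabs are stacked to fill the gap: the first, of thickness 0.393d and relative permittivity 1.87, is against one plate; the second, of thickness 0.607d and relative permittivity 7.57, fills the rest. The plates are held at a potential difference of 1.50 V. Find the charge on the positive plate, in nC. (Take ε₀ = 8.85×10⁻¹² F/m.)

A = (31.0 cm)² = 9.61×10⁻² m².
Stacked slabs ⇒ two capacitors in series, each with the full plate area.
C₁ = κ₁ε₀A/d₁ = 1.87 × 8.85×10⁻¹² × 9.61×10⁻² / 2.24×10⁻⁵ = 7.09×10⁻⁸ F.
C₂ = κ₂ε₀A/d₂ = 7.57 × 8.85×10⁻¹² × 9.61×10⁻² / 3.47×10⁻⁵ = 1.86×10⁻⁷ F.
C = (1/C₁ + 1/C₂)⁻¹ = 5.13×10⁻⁸ F.
Q = CV = 5.13×10⁻⁸ × 1.50 = 7.69×10⁻⁸ C.

76.9 nC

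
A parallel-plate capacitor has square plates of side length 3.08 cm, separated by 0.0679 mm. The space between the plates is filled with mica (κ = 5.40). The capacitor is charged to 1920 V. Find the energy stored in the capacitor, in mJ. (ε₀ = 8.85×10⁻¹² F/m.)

A = (3.08 cm)² = 9.49×10⁻⁴ m².
C = κε₀A/d = 5.40 × 8.85×10⁻¹² × 9.49×10⁻⁴ / 6.79×10⁻⁵ = 6.68×10⁻¹⁰ F.
U = ½CV² = ½ × 6.68×10⁻¹⁰ × (1920)² = 1.23×10⁻³ J.

U ≈ 1.23 mJ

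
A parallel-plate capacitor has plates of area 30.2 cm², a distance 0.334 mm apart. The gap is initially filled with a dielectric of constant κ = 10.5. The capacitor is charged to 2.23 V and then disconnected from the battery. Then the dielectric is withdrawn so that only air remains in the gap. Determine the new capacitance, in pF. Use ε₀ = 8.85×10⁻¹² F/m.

A = 30.2 cm² = 3.02×10⁻³ m².
Initially C₁ = κε₀A/d = 10.5 × 8.85×10⁻¹² × 3.02×10⁻³ / 3.34×10⁻⁴ = 8.40×10⁻¹⁰ F.
C = κε₀A/d scales with κ, so C₂/C₁ = 1/κ = 1/10.5 = 0.0952.
C₂ = 0.0952 × 8.40×10⁻¹⁰ = 8.00×10⁻¹¹ F.

C ≈ 80.0 pF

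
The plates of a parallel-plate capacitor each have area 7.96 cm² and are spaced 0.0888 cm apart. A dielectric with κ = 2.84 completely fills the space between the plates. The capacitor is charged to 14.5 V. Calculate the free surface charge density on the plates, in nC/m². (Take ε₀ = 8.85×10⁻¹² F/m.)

A = 7.96 cm² = 7.96×10⁻⁴ m².
C = κε₀A/d = 2.84 × 8.85×10⁻¹² × 7.96×10⁻⁴ / 8.88×10⁻⁴ = 2.25×10⁻¹¹ F.
σ = Q/A = CV/A = 2.25×10⁻¹¹ × 14.5 / 7.96×10⁻⁴ = 4.10×10⁻⁷ C/m².

σ ≈ 410 nC/m²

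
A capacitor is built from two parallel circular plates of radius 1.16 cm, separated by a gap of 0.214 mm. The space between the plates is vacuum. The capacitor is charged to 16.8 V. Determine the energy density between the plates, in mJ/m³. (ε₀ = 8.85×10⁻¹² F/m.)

u ≈ 27.3 mJ/m³

E = V/d = 16.8 / 2.14×10⁻⁴ = 7.85×10⁴ V/m.
u = ½ε₀E² = ½ × 8.85×10⁻¹² × (7.85×10⁴)² = 2.73×10⁻² J/m³.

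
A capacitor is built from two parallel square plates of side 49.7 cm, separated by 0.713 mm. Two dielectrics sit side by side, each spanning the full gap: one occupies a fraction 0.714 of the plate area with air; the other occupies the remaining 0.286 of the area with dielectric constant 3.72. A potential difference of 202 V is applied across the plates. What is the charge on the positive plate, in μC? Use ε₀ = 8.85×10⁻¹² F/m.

A = (49.7 cm)² = 0.247 m².
Side-by-side slabs ⇒ two capacitors in parallel, each spanning the full gap.
C₁ = κ₁ε₀A₁/d = 1.00 × 8.85×10⁻¹² × 0.176 / 7.13×10⁻⁴ = 2.19×10⁻⁹ F.
C₂ = κ₂ε₀A₂/d = 3.72 × 8.85×10⁻¹² × 7.06×10⁻² / 7.13×10⁻⁴ = 3.26×10⁻⁹ F.
C = C₁ + C₂ = 5.45×10⁻⁹ F.
Q = CV = 5.45×10⁻⁹ × 202 = 1.10×10⁻⁶ C.

Q ≈ 1.10 μC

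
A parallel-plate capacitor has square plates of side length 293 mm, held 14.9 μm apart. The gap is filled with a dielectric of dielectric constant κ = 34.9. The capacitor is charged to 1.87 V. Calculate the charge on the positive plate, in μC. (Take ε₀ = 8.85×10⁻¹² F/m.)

3.33 μC

A = (293 mm)² = 8.58×10⁻² m².
C = κε₀A/d = 34.9 × 8.85×10⁻¹² × 8.58×10⁻² / 1.49×10⁻⁵ = 1.78×10⁻⁶ F.
Q = CV = 1.78×10⁻⁶ × 1.87 = 3.33×10⁻⁶ C.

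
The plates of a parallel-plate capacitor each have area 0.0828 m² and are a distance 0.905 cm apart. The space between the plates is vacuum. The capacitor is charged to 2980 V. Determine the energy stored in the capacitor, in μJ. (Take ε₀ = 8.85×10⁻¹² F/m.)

360 μJ

C = ε₀A/d = 8.85×10⁻¹² × 8.28×10⁻² / 9.05×10⁻³ = 8.10×10⁻¹¹ F.
U = ½CV² = ½ × 8.10×10⁻¹¹ × (2980)² = 3.60×10⁻⁴ J.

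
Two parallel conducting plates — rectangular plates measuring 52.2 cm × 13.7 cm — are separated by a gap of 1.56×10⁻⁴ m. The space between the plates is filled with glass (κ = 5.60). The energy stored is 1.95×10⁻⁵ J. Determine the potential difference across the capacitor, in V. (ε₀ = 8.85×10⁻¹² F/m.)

A = 52.2 × 13.7 cm² = 7.15×10⁻² m².
C = κε₀A/d = 5.60 × 8.85×10⁻¹² × 7.15×10⁻² / 1.56×10⁻⁴ = 2.27×10⁻⁸ F.
V = √(2U/C) = √(2 × 1.95×10⁻⁵ / 2.27×10⁻⁸) = 41.4 V.

V ≈ 41.4 V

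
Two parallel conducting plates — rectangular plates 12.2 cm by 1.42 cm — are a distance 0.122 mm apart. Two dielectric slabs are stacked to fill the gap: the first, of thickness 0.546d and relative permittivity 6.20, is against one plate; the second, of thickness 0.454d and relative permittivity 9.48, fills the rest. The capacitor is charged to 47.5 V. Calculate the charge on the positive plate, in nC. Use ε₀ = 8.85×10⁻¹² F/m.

A = 12.2 × 1.42 cm² = 1.73×10⁻³ m².
Stacked slabs ⇒ two capacitors in series, each with the full plate area.
C₁ = κ₁ε₀A/d₁ = 6.20 × 8.85×10⁻¹² × 1.73×10⁻³ / 6.66×10⁻⁵ = 1.43×10⁻⁹ F.
C₂ = κ₂ε₀A/d₂ = 9.48 × 8.85×10⁻¹² × 1.73×10⁻³ / 5.54×10⁻⁵ = 2.62×10⁻⁹ F.
C = (1/C₁ + 1/C₂)⁻¹ = 9.24×10⁻¹⁰ F.
Q = CV = 9.24×10⁻¹⁰ × 47.5 = 4.39×10⁻⁸ C.

43.9 nC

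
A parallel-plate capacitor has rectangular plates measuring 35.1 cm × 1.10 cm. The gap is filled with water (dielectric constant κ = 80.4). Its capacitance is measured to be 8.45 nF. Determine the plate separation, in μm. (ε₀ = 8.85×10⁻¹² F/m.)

325 μm

A = 35.1 × 1.10 cm² = 3.86×10⁻³ m².
d = κε₀A/C = 80.4 × 8.85×10⁻¹² × 3.86×10⁻³ / 8.45×10⁻⁹ = 3.25×10⁻⁴ m.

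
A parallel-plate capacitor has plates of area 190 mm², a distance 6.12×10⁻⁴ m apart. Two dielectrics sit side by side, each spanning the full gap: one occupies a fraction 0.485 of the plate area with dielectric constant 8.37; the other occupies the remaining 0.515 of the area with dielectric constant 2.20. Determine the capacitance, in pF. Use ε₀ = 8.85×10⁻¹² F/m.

A = 190 mm² = 1.90×10⁻⁴ m².
Side-by-side slabs ⇒ two capacitors in parallel, each spanning the full gap.
C₁ = κ₁ε₀A₁/d = 8.37 × 8.85×10⁻¹² × 9.21×10⁻⁵ / 6.12×10⁻⁴ = 1.12×10⁻¹¹ F.
C₂ = κ₂ε₀A₂/d = 2.20 × 8.85×10⁻¹² × 9.78×10⁻⁵ / 6.12×10⁻⁴ = 3.11×10⁻¹² F.
C = C₁ + C₂ = 1.43×10⁻¹¹ F.

14.3 pF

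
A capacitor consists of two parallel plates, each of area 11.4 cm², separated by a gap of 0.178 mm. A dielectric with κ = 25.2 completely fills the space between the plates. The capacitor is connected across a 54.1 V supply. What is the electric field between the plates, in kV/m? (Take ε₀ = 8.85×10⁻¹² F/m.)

304 kV/m

E = V/d = 54.1 / 1.78×10⁻⁴ = 3.04×10⁵ V/m.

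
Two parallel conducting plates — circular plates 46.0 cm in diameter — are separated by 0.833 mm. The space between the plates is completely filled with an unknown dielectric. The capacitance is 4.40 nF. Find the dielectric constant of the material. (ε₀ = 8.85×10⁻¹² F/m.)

A = π(46.0/2 cm)² = 0.166 m².
κ = Cd/(ε₀A) = 4.40×10⁻⁹ × 8.33×10⁻⁴ / (8.85×10⁻¹² × 0.166) = 2.49.

κ ≈ 2.49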